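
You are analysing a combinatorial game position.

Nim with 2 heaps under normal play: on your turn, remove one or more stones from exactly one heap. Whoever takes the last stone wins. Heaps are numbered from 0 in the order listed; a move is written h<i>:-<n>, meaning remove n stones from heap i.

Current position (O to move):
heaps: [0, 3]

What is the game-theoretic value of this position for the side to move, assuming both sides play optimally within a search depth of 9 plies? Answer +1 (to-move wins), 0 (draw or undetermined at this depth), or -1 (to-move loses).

p1 O@[(0,3)]: h1:-1[(0,2)]-1 h1:-2[(0,1)]-1 h1:-3[(0,0)]+1*
p2 X@[(0,0)] terminal -1; root [(0,3)] d9

value((0,3), O) = +1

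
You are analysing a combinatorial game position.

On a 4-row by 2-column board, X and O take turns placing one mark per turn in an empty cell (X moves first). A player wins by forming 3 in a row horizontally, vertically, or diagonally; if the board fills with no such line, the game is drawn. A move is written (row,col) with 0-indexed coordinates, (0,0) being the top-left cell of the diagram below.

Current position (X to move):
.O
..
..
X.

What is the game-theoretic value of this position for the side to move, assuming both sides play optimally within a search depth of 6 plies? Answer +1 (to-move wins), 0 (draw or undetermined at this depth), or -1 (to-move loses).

ply 1, X at .O/../../X. | (0,0)=+0→XO/../../X.*; (1,0)=+0→.O/X./../X.; (1,1)=+0→.O/.X/../X.; (2,0)=+0→.O/../X./X.; (2,1)=+0→.O/../.X/X.; (3,1)=+0→.O/../../XX
ply 2, O at XO/../../X. | (1,0)=+0→XO/O./../X.*; (1,1)=+0→XO/.O/../X.; (2,0)=+0→XO/../O./X.; (2,1)=+0→XO/../.O/X.; (3,1)=+0→XO/../../XO
ply 3, X at XO/O./../X. | (1,1)=+0→XO/OX/../X.*; (2,0)=+0→XO/O./X./X.; (2,1)=+0→XO/O./.X/X.; (3,1)=+0→XO/O./../XX
ply 4, O at XO/OX/../X. | (2,0)=+0→XO/OX/O./X.*; (2,1)=+0→XO/OX/.O/X.; (3,1)=+0→XO/OX/../XO
ply 5, X at XO/OX/O./X. | (2,1)=+0→XO/OX/OX/X.*; (3,1)=+0→XO/OX/O./XX
ply 6, O at XO/OX/OX/X. | (3,1)=+0→XO/OX/OX/XO*
ply 7: XO/OX/OX/XO is terminal +0 (X); from .O/../../X. depth 6

value(.O/../../X., X) = 0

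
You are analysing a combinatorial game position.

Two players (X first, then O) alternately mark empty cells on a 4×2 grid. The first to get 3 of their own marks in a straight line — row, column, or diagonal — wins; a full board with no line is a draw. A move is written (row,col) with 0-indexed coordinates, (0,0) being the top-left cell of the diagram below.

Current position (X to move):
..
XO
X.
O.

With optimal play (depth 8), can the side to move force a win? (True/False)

X winning at [../XO/X./O.]: True

[../XO/X./O.] X move#1: (0,0):+1/X./XO/X./O.*, (0,1):+0/.X/XO/X./O., (2,1):+0/../XO/XX/O., (3,1):+0/../XO/X./OX
[X./XO/X./O.] end (terminal -1, O#2); searched ../XO/X./O. to 8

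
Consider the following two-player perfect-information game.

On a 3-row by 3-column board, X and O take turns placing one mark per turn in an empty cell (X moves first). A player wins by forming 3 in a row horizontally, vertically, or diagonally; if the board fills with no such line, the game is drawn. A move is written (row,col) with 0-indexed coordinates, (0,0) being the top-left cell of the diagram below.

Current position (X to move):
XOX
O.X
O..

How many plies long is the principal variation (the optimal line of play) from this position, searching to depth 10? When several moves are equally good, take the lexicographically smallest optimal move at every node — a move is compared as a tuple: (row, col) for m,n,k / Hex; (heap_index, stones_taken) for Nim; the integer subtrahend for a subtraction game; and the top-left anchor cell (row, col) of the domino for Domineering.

[XOX/O.X/O..] X move#1: (1,1):+0/XOX/OXX/O.., (2,1):+0/XOX/O.X/OX., (2,2):+1/XOX/O.X/O.X*
[XOX/O.X/O.X] end (terminal -1, O#2); searched XOX/O.X/O.. to 10

PV length from [XOX/O.X/O..]: 1 ply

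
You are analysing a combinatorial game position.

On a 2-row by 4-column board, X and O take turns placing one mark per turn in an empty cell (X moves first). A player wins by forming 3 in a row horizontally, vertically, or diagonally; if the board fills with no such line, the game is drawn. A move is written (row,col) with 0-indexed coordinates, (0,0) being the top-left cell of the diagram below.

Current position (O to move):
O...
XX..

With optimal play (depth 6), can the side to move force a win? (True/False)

O winning at [O.../XX..]: False

ply 1, O at O.../XX.. | (0,1)=-1→OO../XX..; (0,2)=-1→O.O./XX..; (0,3)=-1→O..O/XX..; (1,2)=+0→O.../XXO.*; (1,3)=-1→O.../XX.O
ply 2, X at O.../XXO. | (0,1)=+0→OX../XXO.*; (0,2)=+0→O.X./XXO.; (0,3)=+0→O..X/XXO.; (1,3)=+0→O.../XXOX
ply 3, O at OX../XXO. | (0,2)=+0→OXO./XXO.*; (0,3)=+0→OX.O/XXO.; (1,3)=+0→OX../XXOO
ply 4, X at OXO./XXO. | (0,3)=+0→OXOX/XXO.*; (1,3)=+0→OXO./XXOX
ply 5, O at OXOX/XXO. | (1,3)=+0→OXOX/XXOO*
ply 6: OXOX/XXOO is terminal +0 (X); from O.../XX.. depth 6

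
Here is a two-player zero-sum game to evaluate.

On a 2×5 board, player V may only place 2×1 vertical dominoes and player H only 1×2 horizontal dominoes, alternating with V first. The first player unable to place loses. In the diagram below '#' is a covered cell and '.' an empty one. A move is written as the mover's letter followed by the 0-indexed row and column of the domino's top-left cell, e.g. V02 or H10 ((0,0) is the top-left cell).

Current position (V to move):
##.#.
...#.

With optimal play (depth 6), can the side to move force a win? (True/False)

p1 V@[##.#./...#.]: V02[####./..##.]+1* V04[##.##/...##]-1
p2 H@[####./..##.]: H10[####./####.]-1*
p3 V@[####./####.]: V04[#####/#####]+1*
p4 H@[#####/#####] terminal -1; root [##.#./...#.] d6

V winning at [##.#./...#.]: True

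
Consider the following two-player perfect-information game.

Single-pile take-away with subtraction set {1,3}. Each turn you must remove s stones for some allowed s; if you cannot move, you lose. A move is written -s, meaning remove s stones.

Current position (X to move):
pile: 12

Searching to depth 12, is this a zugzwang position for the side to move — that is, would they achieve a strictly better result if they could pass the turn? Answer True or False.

zugzwang(12, X) = True

[12] X move#1: -1:-1/11*, -3:-1/9
[11] O move#2: -1:+1/10*, -3:+1/8
[10] X move#3: -1:-1/9*, -3:-1/7
[9] O move#4: -1:+1/8*, -3:+1/6
[8] X move#5: -1:-1/7*, -3:-1/5
[7] O move#6: -1:+1/6*, -3:+1/4
[6] X move#7: -1:-1/5*, -3:-1/3
[5] O move#8: -1:+1/4*, -3:+1/2
[4] X move#9: -1:-1/3*, -3:-1/1
[3] O move#10: -1:+1/2*, -3:+1/0
[2] X move#11: -1:-1/1*
[1] O move#12: -1:+1/0*
[0] end (terminal -1, X#13); searched 12 to 12
suppose X passes — search the same position with O to move:
pass> [12] O move#1: -1:-1/11*, -3:-1/9
pass> [11] X move#2: -1:+1/10*, -3:+1/8
pass> [10] O move#3: -1:-1/9*, -3:-1/7
pass> [9] X move#4: -1:+1/8*, -3:+1/6
pass> [8] O move#5: -1:-1/7*, -3:-1/5
pass> [7] X move#6: -1:+1/6*, -3:+1/4
pass> [6] O move#7: -1:-1/5*, -3:-1/3
pass> [5] X move#8: -1:+1/4*, -3:+1/2
pass> [4] O move#9: -1:-1/3*, -3:-1/1
pass> [3] X move#10: -1:+1/2*, -3:+1/0
pass> [2] O move#11: -1:-1/1*
pass> [1] X move#12: -1:+1/0*
pass> [0] end (terminal -1, O#13); searched 12 to 12
for X: play -1, pass +1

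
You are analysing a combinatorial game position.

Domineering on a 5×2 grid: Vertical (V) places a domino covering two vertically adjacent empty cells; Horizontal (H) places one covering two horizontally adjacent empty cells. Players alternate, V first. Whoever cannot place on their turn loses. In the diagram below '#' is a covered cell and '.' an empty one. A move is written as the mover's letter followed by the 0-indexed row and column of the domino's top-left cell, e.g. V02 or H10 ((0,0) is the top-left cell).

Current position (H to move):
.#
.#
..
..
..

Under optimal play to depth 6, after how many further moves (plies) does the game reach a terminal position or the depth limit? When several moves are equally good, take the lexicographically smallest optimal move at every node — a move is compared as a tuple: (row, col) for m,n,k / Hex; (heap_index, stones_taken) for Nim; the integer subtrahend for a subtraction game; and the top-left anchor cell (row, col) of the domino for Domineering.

[.#/.#/../../..] H move#1: H20:-1/.#/.#/##/../.., H30:+1/.#/.#/../##/..*, H40:-1/.#/.#/../../##
[.#/.#/../##/..] V move#2: V00:-1/##/##/../##/..*, V10:-1/.#/##/#./##/..
[##/##/../##/..] H move#3: H20:+1/##/##/##/##/..*, H40:+1/##/##/../##/##
[##/##/##/##/..] end (terminal -1, V#4); searched .#/.#/../../.. to 6

PV length from [.#/.#/../../..]: 3 plies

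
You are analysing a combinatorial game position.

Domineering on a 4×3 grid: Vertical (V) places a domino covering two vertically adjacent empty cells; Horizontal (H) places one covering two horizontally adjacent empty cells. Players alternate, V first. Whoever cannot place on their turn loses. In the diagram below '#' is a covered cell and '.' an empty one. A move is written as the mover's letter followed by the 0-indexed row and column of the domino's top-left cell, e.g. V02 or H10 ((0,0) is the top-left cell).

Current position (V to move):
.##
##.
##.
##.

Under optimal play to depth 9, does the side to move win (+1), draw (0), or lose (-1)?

value(.##/##./##./##., V) = +1

p1 V@[.##/##./##./##.]: V12[.##/###/###/##.]+1* V22[.##/##./###/###]+1
p2 H@[.##/###/###/##.] terminal -1; root [.##/##./##./##.] d9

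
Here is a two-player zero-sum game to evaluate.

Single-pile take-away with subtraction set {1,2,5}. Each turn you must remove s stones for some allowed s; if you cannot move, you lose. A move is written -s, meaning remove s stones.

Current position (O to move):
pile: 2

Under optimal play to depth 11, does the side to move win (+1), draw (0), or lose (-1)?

value(2, O) = +1

ply 1, O at 2 | -1=-1→1; -2=+1→0*
ply 2: 0 is terminal -1 (X); from 2 depth 11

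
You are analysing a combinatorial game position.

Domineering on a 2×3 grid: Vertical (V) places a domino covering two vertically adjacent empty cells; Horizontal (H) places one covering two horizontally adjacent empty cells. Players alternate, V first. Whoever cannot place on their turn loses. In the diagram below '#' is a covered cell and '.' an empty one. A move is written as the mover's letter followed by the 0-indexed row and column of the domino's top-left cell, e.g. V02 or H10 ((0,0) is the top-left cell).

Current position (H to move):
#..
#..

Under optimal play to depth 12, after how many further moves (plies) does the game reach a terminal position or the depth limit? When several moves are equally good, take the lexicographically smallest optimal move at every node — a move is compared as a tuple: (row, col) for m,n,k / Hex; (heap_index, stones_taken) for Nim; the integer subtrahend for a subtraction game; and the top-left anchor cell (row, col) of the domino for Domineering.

PV length from [#../#..]: 1 ply

ply 1, H at #../#.. | H01=+1→###/#..*; H11=+1→#../###
ply 2: ###/#.. is terminal -1 (V); from #../#.. depth 12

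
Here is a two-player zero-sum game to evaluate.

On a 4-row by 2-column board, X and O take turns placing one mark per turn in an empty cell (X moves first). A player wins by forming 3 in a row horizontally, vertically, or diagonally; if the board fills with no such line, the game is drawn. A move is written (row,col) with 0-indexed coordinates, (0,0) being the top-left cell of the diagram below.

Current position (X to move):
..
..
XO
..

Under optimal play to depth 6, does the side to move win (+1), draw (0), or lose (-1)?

value(../../XO/.., X) = +1

[../../XO/..] X move#1: (0,0):+0/X./../XO/.., (0,1):+0/.X/../XO/.., (1,0):+1/../X./XO/..*, (1,1):+0/../.X/XO/.., (3,0):+0/../../XO/X., (3,1):+0/../../XO/.X
[../X./XO/..] O move#2: (0,0):-1/O./X./XO/..*, (0,1):-1/.O/X./XO/.., (1,1):-1/../XO/XO/.., (3,0):-1/../X./XO/O., (3,1):-1/../X./XO/.O
[O./X./XO/..] X move#3: (0,1):+0/OX/X./XO/.., (1,1):+0/O./XX/XO/.., (3,0):+1/O./X./XO/X.*, (3,1):+0/O./X./XO/.X
[O./X./XO/X.] end (terminal -1, O#4); searched ../../XO/.. to 6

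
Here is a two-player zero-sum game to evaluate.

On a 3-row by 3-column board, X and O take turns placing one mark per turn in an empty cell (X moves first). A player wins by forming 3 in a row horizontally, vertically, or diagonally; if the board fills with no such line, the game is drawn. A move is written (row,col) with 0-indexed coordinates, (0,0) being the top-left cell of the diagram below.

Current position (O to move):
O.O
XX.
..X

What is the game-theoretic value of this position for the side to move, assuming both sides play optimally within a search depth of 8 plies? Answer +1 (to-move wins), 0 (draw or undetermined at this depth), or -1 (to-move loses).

[O.O/XX./..X] O move#1: (0,1):+1/OOO/XX./..X*, (1,2):+0/O.O/XXO/..X, (2,0):-1/O.O/XX./O.X, (2,1):-1/O.O/XX./.OX
[OOO/XX./..X] end (terminal -1, X#2); searched O.O/XX./..X to 8

value(O.O/XX./..X, O) = +1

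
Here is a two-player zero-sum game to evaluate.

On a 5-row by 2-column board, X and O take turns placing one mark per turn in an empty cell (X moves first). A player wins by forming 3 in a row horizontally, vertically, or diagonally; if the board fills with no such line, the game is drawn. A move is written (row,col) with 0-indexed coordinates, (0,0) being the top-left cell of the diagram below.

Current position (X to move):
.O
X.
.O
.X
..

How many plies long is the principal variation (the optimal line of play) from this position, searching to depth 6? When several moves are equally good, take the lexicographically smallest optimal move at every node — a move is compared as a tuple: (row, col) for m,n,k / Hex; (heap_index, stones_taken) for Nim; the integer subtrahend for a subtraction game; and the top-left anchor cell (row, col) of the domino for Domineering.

ply 1, X at .O/X./.O/.X/.. | (0,0)=-1→XO/X./.O/.X/..; (1,1)=+0→.O/XX/.O/.X/..*; (2,0)=-1→.O/X./XO/.X/..; (3,0)=-1→.O/X./.O/XX/..; (4,0)=-1→.O/X./.O/.X/X.; (4,1)=-1→.O/X./.O/.X/.X
ply 2, O at .O/XX/.O/.X/.. | (0,0)=+0→OO/XX/.O/.X/..*; (2,0)=+0→.O/XX/OO/.X/..; (3,0)=+0→.O/XX/.O/OX/..; (4,0)=-1→.O/XX/.O/.X/O.; (4,1)=-1→.O/XX/.O/.X/.O
ply 3, X at OO/XX/.O/.X/.. | (2,0)=+0→OO/XX/XO/.X/..*; (3,0)=+0→OO/XX/.O/XX/..; (4,0)=+0→OO/XX/.O/.X/X.; (4,1)=+0→OO/XX/.O/.X/.X
ply 4, O at OO/XX/XO/.X/.. | (3,0)=+0→OO/XX/XO/OX/..*; (4,0)=-1→OO/XX/XO/.X/O.; (4,1)=-1→OO/XX/XO/.X/.O
ply 5, X at OO/XX/XO/OX/.. | (4,0)=+0→OO/XX/XO/OX/X.*; (4,1)=+0→OO/XX/XO/OX/.X
ply 6, O at OO/XX/XO/OX/X. | (4,1)=+0→OO/XX/XO/OX/XO*
ply 7: OO/XX/XO/OX/XO is terminal +0 (X); from .O/X./.O/.X/.. depth 6

PV length from [.O/X./.O/.X/..]: 6 plies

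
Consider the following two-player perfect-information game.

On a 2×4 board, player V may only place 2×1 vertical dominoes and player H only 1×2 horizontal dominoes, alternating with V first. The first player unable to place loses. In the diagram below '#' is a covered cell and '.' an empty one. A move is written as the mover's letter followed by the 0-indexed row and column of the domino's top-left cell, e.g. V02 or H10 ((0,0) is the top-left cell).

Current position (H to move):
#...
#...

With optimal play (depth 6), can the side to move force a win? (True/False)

H winning at [#.../#...]: True

[#.../#...] H move#1: H01:+1/###./#...*, H02:+1/#.##/#..., H11:+1/#.../###., H12:+1/#.../#.##
[###./#...] V move#2: V03:-1/####/#..#*
[####/#..#] H move#3: H11:+1/####/####*
[####/####] end (terminal -1, V#4); searched #.../#... to 6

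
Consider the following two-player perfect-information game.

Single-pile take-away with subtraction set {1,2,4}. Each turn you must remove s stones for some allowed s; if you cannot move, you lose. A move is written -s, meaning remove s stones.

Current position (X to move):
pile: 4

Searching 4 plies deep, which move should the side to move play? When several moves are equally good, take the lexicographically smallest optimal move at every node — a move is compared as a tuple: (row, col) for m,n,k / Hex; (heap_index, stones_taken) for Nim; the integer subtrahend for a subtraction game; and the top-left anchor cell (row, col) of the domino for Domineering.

[4] X move#1: -1:+1/3*, -2:-1/2, -4:+1/0
[3] O move#2: -1:-1/2*, -2:-1/1
[2] X move#3: -1:-1/1, -2:+1/0*
[0] end (terminal -1, O#4); searched 4 to 4

X's best at [4]: -1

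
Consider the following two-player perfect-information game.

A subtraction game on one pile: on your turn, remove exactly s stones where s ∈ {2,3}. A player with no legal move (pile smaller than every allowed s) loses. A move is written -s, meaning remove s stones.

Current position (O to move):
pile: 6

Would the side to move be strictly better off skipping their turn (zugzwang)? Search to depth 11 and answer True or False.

zugzwang(6, O) = True

[6] O move#1: -2:-1/4*, -3:-1/3
[4] X move#2: -2:-1/2, -3:+1/1*
[1] end (terminal -1, O#3); searched 6 to 11
suppose O passes — search the same position with X to move:
pass> [6] X move#1: -2:-1/4*, -3:-1/3
pass> [4] O move#2: -2:-1/2, -3:+1/1*
pass> [1] end (terminal -1, X#3); searched 6 to 11
for O: play -1, pass +1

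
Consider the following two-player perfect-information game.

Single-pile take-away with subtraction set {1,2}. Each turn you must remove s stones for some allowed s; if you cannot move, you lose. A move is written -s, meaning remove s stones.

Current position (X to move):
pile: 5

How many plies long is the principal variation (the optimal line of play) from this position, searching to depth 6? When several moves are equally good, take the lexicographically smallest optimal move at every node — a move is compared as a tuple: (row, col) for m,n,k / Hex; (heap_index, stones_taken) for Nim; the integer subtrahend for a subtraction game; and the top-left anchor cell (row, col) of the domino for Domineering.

[5] X move#1: -1:-1/4, -2:+1/3*
[3] O move#2: -1:-1/2*, -2:-1/1
[2] X move#3: -1:-1/1, -2:+1/0*
[0] end (terminal -1, O#4); searched 5 to 6

PV length from [5]: 3 plies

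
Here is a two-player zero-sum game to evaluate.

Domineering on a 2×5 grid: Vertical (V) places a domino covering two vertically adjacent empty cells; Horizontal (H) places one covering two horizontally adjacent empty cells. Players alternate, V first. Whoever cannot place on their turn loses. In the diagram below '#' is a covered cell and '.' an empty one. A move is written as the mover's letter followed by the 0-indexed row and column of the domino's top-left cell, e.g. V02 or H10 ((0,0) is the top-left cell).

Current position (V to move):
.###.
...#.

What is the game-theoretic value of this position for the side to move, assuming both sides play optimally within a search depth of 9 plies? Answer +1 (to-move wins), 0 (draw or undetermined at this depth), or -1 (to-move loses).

ply 1, V at .###./...#. | V00=+1→####./#..#.*; V04=-1→.####/...##
ply 2, H at ####./#..#. | H11=-1→####./####.*
ply 3, V at ####./####. | V04=+1→#####/#####*
ply 4: #####/##### is terminal -1 (H); from .###./...#. depth 9

value(.###./...#., V) = +1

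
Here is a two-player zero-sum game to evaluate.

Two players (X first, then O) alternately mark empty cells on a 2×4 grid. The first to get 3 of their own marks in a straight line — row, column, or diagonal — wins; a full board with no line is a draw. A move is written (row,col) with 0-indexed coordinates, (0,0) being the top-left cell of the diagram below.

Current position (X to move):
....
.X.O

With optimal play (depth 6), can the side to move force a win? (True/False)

X winning at [..../.X.O]: False

[..../.X.O] X move#1: (0,0):+0/X.../.X.O*, (0,1):+0/.X../.X.O, (0,2):+0/..X./.X.O, (0,3):+0/...X/.X.O, (1,0):+0/..../XX.O, (1,2):+0/..../.XXO
[X.../.X.O] O move#2: (0,1):+0/XO../.X.O*, (0,2):+0/X.O./.X.O, (0,3):+0/X..O/.X.O, (1,0):+0/X.../OX.O, (1,2):+0/X.../.XOO
[XO../.X.O] X move#3: (0,2):+0/XOX./.X.O*, (0,3):+0/XO.X/.X.O, (1,0):+0/XO../XX.O, (1,2):+0/XO../.XXO
[XOX./.X.O] O move#4: (0,3):+0/XOXO/.X.O*, (1,0):+0/XOX./OX.O, (1,2):+0/XOX./.XOO
[XOXO/.X.O] X move#5: (1,0):+0/XOXO/XX.O*, (1,2):+0/XOXO/.XXO
[XOXO/XX.O] O move#6: (1,2):+0/XOXO/XXOO*
[XOXO/XXOO] end (terminal +0, X#7); searched ..../.X.O to 6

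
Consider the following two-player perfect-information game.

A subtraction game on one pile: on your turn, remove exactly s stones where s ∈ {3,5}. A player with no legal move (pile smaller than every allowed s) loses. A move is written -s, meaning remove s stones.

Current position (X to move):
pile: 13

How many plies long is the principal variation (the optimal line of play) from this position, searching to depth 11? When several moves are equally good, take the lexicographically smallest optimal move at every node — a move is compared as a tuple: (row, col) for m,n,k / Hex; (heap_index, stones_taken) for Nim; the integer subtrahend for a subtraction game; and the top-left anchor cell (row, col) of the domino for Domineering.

[13] X move#1: -3:+1/10*, -5:+1/8
[10] O move#2: -3:-1/7*, -5:-1/5
[7] X move#3: -3:-1/4, -5:+1/2*
[2] end (terminal -1, O#4); searched 13 to 11

PV length from [13]: 3 plies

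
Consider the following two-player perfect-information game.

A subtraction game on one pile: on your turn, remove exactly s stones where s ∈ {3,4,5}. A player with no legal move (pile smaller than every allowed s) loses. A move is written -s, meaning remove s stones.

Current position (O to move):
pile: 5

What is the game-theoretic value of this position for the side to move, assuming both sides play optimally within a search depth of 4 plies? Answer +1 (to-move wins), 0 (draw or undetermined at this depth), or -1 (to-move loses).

value(5, O) = +1

[5] O move#1: -3:+1/2*, -4:+1/1, -5:+1/0
[2] end (terminal -1, X#2); searched 5 to 4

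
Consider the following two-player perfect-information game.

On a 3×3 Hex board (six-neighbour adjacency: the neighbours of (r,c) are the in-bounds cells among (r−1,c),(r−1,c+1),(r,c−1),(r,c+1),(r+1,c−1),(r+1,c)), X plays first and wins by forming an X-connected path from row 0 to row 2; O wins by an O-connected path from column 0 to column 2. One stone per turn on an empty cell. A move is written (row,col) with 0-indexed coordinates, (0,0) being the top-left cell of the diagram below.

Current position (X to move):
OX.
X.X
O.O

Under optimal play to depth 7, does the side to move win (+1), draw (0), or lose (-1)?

value(OX./X.X/O.O, X) = +1

p1 X@[OX./X.X/O.O]: (0,2)[OXX/X.X/O.O]-1 (1,1)[OX./XXX/O.O]-1 (2,1)[OX./X.X/OXO]+1*
p2 O@[OX./X.X/OXO]: (0,2)[OXO/X.X/OXO]-1* (1,1)[OX./XOX/OXO]-1
p3 X@[OXO/X.X/OXO]: (1,1)[OXO/XXX/OXO]+1*
p4 O@[OXO/XXX/OXO] terminal -1; root [OX./X.X/O.O] d7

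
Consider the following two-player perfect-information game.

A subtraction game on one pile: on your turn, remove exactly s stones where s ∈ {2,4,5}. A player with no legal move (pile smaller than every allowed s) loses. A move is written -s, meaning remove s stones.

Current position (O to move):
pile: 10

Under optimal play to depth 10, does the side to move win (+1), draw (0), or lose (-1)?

value(10, O) = +1

[10] O move#1: -2:+1/8*, -4:-1/6, -5:-1/5
[8] X move#2: -2:-1/6*, -4:-1/4, -5:-1/3
[6] O move#3: -2:-1/4, -4:-1/2, -5:+1/1*
[1] end (terminal -1, X#4); searched 10 to 10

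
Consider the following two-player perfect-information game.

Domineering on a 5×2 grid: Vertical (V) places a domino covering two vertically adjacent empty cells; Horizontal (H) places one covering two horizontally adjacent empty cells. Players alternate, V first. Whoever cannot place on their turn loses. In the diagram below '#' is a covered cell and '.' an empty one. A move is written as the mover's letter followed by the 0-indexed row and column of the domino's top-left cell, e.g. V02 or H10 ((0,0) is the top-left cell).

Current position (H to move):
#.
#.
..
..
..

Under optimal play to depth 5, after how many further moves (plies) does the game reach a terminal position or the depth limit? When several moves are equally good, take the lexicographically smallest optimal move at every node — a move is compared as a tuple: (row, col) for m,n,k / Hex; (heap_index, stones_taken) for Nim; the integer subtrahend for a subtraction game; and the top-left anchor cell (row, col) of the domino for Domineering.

ply 1, H at #./#./../../.. | H20=-1→#./#./##/../..; H30=+1→#./#./../##/..*; H40=-1→#./#./../../##
ply 2, V at #./#./../##/.. | V01=-1→##/##/../##/..*; V11=-1→#./##/.#/##/..
ply 3, H at ##/##/../##/.. | H20=+1→##/##/##/##/..*; H40=+1→##/##/../##/##
ply 4: ##/##/##/##/.. is terminal -1 (V); from #./#./../../.. depth 5

PV length from [#./#./../../..]: 3 plies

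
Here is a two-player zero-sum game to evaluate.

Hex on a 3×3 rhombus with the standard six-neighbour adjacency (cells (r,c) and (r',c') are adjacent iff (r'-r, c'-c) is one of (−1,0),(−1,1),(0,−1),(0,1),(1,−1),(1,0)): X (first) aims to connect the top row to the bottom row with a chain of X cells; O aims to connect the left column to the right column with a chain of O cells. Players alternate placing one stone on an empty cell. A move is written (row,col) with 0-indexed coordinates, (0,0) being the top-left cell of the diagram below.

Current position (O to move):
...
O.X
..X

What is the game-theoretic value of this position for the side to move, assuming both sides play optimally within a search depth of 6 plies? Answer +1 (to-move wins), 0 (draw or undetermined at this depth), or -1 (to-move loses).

value(.../O.X/..X, O) = +1

ply 1, O at .../O.X/..X | (0,0)=-1→O../O.X/..X; (0,1)=-1→.O./O.X/..X; (0,2)=+1→..O/O.X/..X*; (1,1)=-1→.../OOX/..X; (2,0)=-1→.../O.X/O.X; (2,1)=-1→.../O.X/.OX
ply 2, X at ..O/O.X/..X | (0,0)=-1→X.O/O.X/..X*; (0,1)=-1→.XO/O.X/..X; (1,1)=-1→..O/OXX/..X; (2,0)=-1→..O/O.X/X.X; (2,1)=-1→..O/O.X/.XX
ply 3, O at X.O/O.X/..X | (0,1)=+1→XOO/O.X/..X*; (1,1)=+1→X.O/OOX/..X; (2,0)=+1→X.O/O.X/O.X; (2,1)=+1→X.O/O.X/.OX
ply 4: XOO/O.X/..X is terminal -1 (X); from .../O.X/..X depth 6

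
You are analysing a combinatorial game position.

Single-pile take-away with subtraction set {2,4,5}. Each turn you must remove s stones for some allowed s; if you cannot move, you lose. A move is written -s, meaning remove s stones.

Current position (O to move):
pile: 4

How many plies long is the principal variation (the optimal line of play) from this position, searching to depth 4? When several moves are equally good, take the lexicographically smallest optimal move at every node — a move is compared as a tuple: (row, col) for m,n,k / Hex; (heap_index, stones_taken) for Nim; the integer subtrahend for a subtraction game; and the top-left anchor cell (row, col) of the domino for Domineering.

ply 1, O at 4 | -2=-1→2; -4=+1→0*
ply 2: 0 is terminal -1 (X); from 4 depth 4

PV length from [4]: 1 ply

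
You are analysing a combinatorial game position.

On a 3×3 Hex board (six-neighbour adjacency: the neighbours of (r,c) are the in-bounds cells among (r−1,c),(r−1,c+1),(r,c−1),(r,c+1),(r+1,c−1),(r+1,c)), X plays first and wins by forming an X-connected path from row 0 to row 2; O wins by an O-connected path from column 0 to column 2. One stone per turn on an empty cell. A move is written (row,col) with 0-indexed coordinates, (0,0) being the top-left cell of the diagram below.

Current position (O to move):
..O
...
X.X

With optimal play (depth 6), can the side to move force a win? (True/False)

O winning at [..O/.../X.X]: True

ply 1, O at ..O/.../X.X | (0,0)=-1→O.O/.../X.X; (0,1)=+1→.OO/.../X.X*; (1,0)=+1→..O/O../X.X; (1,1)=-1→..O/.O./X.X; (1,2)=-1→..O/..O/X.X; (2,1)=-1→..O/.../XOX
ply 2, X at .OO/.../X.X | (0,0)=-1→XOO/.../X.X*; (1,0)=-1→.OO/X../X.X; (1,1)=-1→.OO/.X./X.X; (1,2)=-1→.OO/..X/X.X; (2,1)=-1→.OO/.../XXX
ply 3, O at XOO/.../X.X | (1,0)=+1→XOO/O../X.X*; (1,1)=-1→XOO/.O./X.X; (1,2)=-1→XOO/..O/X.X; (2,1)=-1→XOO/.../XOX
ply 4: XOO/O../X.X is terminal -1 (X); from ..O/.../X.X depth 6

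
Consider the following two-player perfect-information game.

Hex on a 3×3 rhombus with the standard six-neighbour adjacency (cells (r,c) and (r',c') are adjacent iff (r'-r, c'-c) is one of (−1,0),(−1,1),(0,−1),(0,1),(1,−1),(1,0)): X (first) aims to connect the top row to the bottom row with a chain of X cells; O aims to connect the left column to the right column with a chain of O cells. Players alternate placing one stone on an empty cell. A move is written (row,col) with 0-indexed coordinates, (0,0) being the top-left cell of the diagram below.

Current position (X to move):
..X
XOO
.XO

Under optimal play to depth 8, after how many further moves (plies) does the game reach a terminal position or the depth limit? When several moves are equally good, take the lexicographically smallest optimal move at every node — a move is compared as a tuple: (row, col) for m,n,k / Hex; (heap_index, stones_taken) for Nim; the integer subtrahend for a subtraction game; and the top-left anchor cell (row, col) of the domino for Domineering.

PV length from [..X/XOO/.XO]: 3 plies

ply 1, X at ..X/XOO/.XO | (0,0)=-1→X.X/XOO/.XO; (0,1)=-1→.XX/XOO/.XO; (2,0)=+1→..X/XOO/XXO*
ply 2, O at ..X/XOO/XXO | (0,0)=-1→O.X/XOO/XXO*; (0,1)=-1→.OX/XOO/XXO
ply 3, X at O.X/XOO/XXO | (0,1)=+1→OXX/XOO/XXO*
ply 4: OXX/XOO/XXO is terminal -1 (O); from ..X/XOO/.XO depth 8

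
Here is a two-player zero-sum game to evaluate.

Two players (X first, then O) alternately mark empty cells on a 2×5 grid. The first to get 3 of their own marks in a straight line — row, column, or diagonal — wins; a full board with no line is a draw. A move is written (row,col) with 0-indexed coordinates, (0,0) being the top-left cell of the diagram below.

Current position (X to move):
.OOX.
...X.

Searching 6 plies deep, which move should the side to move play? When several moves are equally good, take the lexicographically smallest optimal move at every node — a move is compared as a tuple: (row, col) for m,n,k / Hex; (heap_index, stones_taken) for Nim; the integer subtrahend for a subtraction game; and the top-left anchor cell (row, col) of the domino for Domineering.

X's best at [.OOX./...X.]: (0,0)

p1 X@[.OOX./...X.]: (0,0)[XOOX./...X.]+0* (0,4)[.OOXX/...X.]-1 (1,0)[.OOX./X..X.]-1 (1,1)[.OOX./.X.X.]-1 (1,2)[.OOX./..XX.]-1 (1,4)[.OOX./...XX]-1
p2 O@[XOOX./...X.]: (0,4)[XOOXO/...X.]-1 (1,0)[XOOX./O..X.]-1 (1,1)[XOOX./.O.X.]+0* (1,2)[XOOX./..OX.]+0 (1,4)[XOOX./...XO]+0
p3 X@[XOOX./.O.X.]: (0,4)[XOOXX/.O.X.]+0* (1,0)[XOOX./XO.X.]+0 (1,2)[XOOX./.OXX.]+0 (1,4)[XOOX./.O.XX]+0
p4 O@[XOOXX/.O.X.]: (1,0)[XOOXX/OO.X.]+0* (1,2)[XOOXX/.OOX.]+0 (1,4)[XOOXX/.O.XO]+0
p5 X@[XOOXX/OO.X.]: (1,2)[XOOXX/OOXX.]+0* (1,4)[XOOXX/OO.XX]-1
p6 O@[XOOXX/OOXX.]: (1,4)[XOOXX/OOXXO]+0*
p7 X@[XOOXX/OOXXO] terminal +0; root [.OOX./...X.] d6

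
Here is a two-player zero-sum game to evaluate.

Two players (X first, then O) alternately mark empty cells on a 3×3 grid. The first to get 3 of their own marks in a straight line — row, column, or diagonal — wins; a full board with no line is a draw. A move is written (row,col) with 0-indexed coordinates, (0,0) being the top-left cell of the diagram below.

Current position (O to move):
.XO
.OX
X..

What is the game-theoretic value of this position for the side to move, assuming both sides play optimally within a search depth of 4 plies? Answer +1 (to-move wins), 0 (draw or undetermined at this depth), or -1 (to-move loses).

[.XO/.OX/X..] O move#1: (0,0):+0/OXO/.OX/X..*, (1,0):+0/.XO/OOX/X.., (2,1):+0/.XO/.OX/XO., (2,2):+0/.XO/.OX/X.O
[OXO/.OX/X..] X move#2: (1,0):-1/OXO/XOX/X.., (2,1):-1/OXO/.OX/XX., (2,2):+0/OXO/.OX/X.X*
[OXO/.OX/X.X] O move#3: (1,0):-1/OXO/OOX/X.X, (2,1):+0/OXO/.OX/XOX*
[OXO/.OX/XOX] X move#4: (1,0):+0/OXO/XOX/XOX*
[OXO/XOX/XOX] end (terminal +0, O#5); searched .XO/.OX/X.. to 4

value(.XO/.OX/X.., O) = 0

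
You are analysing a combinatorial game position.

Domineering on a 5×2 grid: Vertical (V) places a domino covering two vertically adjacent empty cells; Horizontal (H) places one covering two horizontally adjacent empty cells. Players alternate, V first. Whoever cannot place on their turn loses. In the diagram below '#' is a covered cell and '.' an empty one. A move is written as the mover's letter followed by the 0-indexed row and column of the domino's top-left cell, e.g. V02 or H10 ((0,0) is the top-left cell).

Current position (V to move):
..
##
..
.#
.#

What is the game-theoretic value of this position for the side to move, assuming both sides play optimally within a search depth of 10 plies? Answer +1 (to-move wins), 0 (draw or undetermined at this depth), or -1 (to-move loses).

ply 1, V at ../##/../.#/.# | V20=-1→../##/#./##/.#*; V30=-1→../##/../##/##
ply 2, H at ../##/#./##/.# | H00=+1→##/##/#./##/.#*
ply 3: ##/##/#./##/.# is terminal -1 (V); from ../##/../.#/.# depth 10

value(../##/../.#/.#, V) = -1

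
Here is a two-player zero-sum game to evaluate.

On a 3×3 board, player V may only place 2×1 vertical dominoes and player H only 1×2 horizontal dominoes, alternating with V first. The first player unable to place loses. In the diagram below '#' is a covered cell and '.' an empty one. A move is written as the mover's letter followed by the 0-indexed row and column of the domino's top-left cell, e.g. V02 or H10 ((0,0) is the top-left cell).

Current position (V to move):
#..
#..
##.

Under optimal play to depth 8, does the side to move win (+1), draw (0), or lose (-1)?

[#../#../##.] V move#1: V01:+1/##./##./##.*, V02:+1/#.#/#.#/##., V12:-1/#../#.#/###
[##./##./##.] end (terminal -1, H#2); searched #../#../##. to 8

value(#../#../##., V) = +1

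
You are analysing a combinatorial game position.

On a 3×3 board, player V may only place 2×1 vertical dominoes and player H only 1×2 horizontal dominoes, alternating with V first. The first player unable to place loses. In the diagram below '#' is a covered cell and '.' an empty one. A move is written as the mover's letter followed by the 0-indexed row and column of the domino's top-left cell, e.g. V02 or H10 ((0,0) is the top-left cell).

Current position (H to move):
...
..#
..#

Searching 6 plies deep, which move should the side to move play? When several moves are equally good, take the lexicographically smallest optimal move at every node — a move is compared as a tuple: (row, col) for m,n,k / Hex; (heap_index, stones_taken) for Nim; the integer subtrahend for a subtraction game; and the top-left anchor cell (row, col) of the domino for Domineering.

H's best at [.../..#/..#]: H10

[.../..#/..#] H move#1: H00:-1/##./..#/..#, H01:-1/.##/..#/..#, H10:+1/.../###/..#*, H20:-1/.../..#/###
[.../###/..#] end (terminal -1, V#2); searched .../..#/..# to 6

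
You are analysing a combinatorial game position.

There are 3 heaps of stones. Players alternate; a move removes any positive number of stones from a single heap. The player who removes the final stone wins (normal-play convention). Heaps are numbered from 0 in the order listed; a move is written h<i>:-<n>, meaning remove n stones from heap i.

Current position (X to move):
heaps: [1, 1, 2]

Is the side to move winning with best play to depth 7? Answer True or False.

ply 1, X at (1,1,2) | h0:-1=-1→(0,1,2); h1:-1=-1→(1,0,2); h2:-1=-1→(1,1,1); h2:-2=+1→(1,1,0)*
ply 2, O at (1,1,0) | h0:-1=-1→(0,1,0)*; h1:-1=-1→(1,0,0)
ply 3, X at (0,1,0) | h1:-1=+1→(0,0,0)*
ply 4: (0,0,0) is terminal -1 (O); from (1,1,2) depth 7

X winning at [(1,1,2)]: True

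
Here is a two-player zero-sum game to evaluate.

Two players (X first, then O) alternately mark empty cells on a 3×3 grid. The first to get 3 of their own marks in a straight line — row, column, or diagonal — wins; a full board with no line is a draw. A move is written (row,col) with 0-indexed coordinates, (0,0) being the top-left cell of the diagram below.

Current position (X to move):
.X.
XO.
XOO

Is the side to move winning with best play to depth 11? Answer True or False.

X winning at [.X./XO./XOO]: True

p1 X@[.X./XO./XOO]: (0,0)[XX./XO./XOO]+1* (0,2)[.XX/XO./XOO]-1 (1,2)[.X./XOX/XOO]-1
p2 O@[XX./XO./XOO] terminal -1; root [.X./XO./XOO] d11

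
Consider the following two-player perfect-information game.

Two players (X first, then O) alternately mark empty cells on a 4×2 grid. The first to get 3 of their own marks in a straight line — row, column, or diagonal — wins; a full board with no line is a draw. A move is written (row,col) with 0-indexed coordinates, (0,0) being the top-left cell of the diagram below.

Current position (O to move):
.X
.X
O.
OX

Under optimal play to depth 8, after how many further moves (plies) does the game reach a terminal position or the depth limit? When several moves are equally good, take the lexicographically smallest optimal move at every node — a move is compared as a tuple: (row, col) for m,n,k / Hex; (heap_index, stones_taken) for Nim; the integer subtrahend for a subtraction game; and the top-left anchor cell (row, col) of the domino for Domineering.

p1 O@[.X/.X/O./OX]: (0,0)[OX/.X/O./OX]-1 (1,0)[.X/OX/O./OX]+1* (2,1)[.X/.X/OO/OX]+0
p2 X@[.X/OX/O./OX] terminal -1; root [.X/.X/O./OX] d8

PV length from [.X/.X/O./OX]: 1 ply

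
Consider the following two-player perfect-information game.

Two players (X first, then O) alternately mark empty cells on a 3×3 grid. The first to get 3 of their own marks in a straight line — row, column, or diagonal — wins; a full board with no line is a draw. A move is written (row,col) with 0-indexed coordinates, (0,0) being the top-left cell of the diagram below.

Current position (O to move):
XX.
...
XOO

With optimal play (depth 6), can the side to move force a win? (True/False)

p1 O@[XX./.../XOO]: (0,2)[XXO/.../XOO]-1* (1,0)[XX./O../XOO]-1 (1,1)[XX./.O./XOO]-1 (1,2)[XX./..O/XOO]-1
p2 X@[XXO/.../XOO]: (1,0)[XXO/X../XOO]+1* (1,1)[XXO/.X./XOO]-1 (1,2)[XXO/..X/XOO]+0
p3 O@[XXO/X../XOO] terminal -1; root [XX./.../XOO] d6

O winning at [XX./.../XOO]: False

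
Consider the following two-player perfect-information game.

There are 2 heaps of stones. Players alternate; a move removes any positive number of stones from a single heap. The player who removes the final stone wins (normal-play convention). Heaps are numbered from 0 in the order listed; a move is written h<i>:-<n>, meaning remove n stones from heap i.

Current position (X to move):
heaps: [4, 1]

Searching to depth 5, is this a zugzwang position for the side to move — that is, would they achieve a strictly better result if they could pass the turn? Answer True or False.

zugzwang((4,1), X) = False

p1 X@[(4,1)]: h0:-1[(3,1)]-1 h0:-2[(2,1)]-1 h0:-3[(1,1)]+1* h0:-4[(0,1)]-1 h1:-1[(4,0)]-1
p2 O@[(1,1)]: h0:-1[(0,1)]-1* h1:-1[(1,0)]-1
p3 X@[(0,1)]: h1:-1[(0,0)]+1*
p4 O@[(0,0)] terminal -1; root [(4,1)] d5
if X skipped the turn, O would face:
~ p1 O@[(4,1)]: h0:-1[(3,1)]-1 h0:-2[(2,1)]-1 h0:-3[(1,1)]+1* h0:-4[(0,1)]-1 h1:-1[(4,0)]-1
~ p2 X@[(1,1)]: h0:-1[(0,1)]-1* h1:-1[(1,0)]-1
~ p3 O@[(0,1)]: h1:-1[(0,0)]+1*
~ p4 X@[(0,0)] terminal -1; root [(4,1)] d5
compare (X): move=+1 vs pass=-1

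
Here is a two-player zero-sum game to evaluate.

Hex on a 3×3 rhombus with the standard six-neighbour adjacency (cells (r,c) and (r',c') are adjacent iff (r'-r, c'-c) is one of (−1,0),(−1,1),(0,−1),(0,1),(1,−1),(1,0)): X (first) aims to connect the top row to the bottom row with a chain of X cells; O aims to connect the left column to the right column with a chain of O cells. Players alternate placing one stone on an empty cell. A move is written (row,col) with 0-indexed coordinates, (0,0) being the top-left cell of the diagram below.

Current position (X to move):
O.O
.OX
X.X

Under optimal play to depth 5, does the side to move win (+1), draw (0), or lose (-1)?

p1 X@[O.O/.OX/X.X]: (0,1)[OXO/.OX/X.X]-1* (1,0)[O.O/XOX/X.X]-1 (2,1)[O.O/.OX/XXX]-1
p2 O@[OXO/.OX/X.X]: (1,0)[OXO/OOX/X.X]+1* (2,1)[OXO/.OX/XOX]-1
p3 X@[OXO/OOX/X.X] terminal -1; root [O.O/.OX/X.X] d5

value(O.O/.OX/X.X, X) = -1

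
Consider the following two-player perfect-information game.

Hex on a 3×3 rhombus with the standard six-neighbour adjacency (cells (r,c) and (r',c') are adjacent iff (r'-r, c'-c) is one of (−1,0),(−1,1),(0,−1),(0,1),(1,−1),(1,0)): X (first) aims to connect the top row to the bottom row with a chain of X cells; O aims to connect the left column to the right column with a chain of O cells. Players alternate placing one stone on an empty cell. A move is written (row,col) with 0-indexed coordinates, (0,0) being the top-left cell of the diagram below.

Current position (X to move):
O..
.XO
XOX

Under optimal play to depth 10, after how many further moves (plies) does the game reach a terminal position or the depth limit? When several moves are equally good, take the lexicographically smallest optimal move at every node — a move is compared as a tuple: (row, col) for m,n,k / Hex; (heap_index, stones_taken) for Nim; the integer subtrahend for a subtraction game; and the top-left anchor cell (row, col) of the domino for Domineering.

PV length from [O../.XO/XOX]: 1 ply

p1 X@[O../.XO/XOX]: (0,1)[OX./.XO/XOX]+1* (0,2)[O.X/.XO/XOX]+1 (1,0)[O../XXO/XOX]+1
p2 O@[OX./.XO/XOX] terminal -1; root [O../.XO/XOX] d10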